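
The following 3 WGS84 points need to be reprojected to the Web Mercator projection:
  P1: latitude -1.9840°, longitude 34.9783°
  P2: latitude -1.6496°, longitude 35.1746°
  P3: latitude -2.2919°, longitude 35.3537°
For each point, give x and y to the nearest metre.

P1: x 3893767 m, y -220902 m; P2: x 3915619 m, y -183658 m; P3: x 3935556 m, y -255201 m

Web Mercator: x = R·λ, y = R·ln tan(π/4+φ/2), R = 6378137 m.
P1 (-1.9840°, 34.9783°) → (3893766.545, -220902.020) m.
P2 (-1.6496°, 35.1746°) → (3915618.561, -183658.007) m.
P3 (-2.2919°, 35.3537°) → (3935555.882, -255201.208) m.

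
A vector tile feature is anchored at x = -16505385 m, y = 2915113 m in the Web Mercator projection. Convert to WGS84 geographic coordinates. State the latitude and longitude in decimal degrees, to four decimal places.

lat 25.3201°, lon -148.2704°

R = 6378137 m. λ = x/R = -148.27039616°.
φ = 2·arctan(exp(y/R)) − 90° = 2·arctan(1.57940) − 90° = 25.32009834°.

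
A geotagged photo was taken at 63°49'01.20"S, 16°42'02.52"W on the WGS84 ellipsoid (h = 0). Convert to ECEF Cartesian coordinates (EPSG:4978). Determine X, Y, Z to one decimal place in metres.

X 2702872.7 m, Y -810936.7 m, Z -5700742.9 m

WGS84: a = 6378137 m, e² = 0.006694380; N(φ) = a/√(1−e²sin²φ) = 6395399.208 m.
X = (N+h)·cosφ·cosλ = 2702872.706 m; Y = (N+h)·cosφ·sinλ = -810936.668 m; Z = (N(1−e²)+h)·sinφ = -5700742.857 m.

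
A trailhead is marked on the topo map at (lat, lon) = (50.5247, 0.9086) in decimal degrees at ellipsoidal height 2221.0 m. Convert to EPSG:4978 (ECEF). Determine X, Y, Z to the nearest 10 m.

X 4063880 m, Y 64450 m, Z 4901810 m

WGS84: a = 6378137 m, e² = 0.006694380; N(φ) = a/√(1−e²sin²φ) = 6390895.407 m.
X = (N+h)·cosφ·cosλ = 4063884.050 m; Y = (N+h)·cosφ·sinλ = 64450.726 m; Z = (N(1−e²)+h)·sinφ = 4901814.181 m.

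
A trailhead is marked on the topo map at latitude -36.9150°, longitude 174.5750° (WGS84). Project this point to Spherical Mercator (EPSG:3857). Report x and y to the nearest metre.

Web Mercator is spherical with R = a = 6378137 m.
x = R·λ = 6378137 × 3.046908542 = 19433600.105 m.
y = R·ln tan(π/4 + φ/2) = 6378137 × -0.694131452 = -4427265.497 m.

x 19433600 m, y -4427265 m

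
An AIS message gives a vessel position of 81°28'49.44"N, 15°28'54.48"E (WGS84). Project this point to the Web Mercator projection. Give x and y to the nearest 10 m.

Web Mercator is spherical with R = a = 6378137 m.
x = R·λ = 6378137 × 0.270208384 = 1723426.093 m.
y = R·ln tan(π/4 + φ/2) = 6378137 × 2.597159855 = 16565041.369 m.

x 1723430 m, y 16565040 m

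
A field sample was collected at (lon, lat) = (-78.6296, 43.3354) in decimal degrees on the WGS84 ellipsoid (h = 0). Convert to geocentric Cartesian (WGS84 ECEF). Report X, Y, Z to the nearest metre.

WGS84: a = 6378137 m, e² = 0.006694380; N(φ) = a/√(1−e²sin²φ) = 6388215.362 m.
X = (N+h)·cosφ·cosλ = 916053.983 m; Y = (N+h)·cosφ·sinλ = -4555265.975 m; Z = (N(1−e²)+h)·sinφ = 4354678.632 m.

X 916054 m, Y -4555266 m, Z 4354679 m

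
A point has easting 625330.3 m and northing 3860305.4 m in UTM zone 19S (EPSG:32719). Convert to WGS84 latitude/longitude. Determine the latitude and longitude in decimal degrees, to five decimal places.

Zone 19S: λ₀ = -69°, k₀ = 0.9996, false easting 500000 m, false northing 10000000 m.
Meridian distance M = (N − FN)/k₀ = -6142151.5 m.
Inverse transverse Mercator on WGS84 gives φ = -55.38749971°, λ = -67.02149957°.

lat -55.38750°, lon -67.02150°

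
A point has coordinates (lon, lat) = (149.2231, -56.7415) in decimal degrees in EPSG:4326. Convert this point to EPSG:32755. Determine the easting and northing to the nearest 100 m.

Zone 55 central meridian λ₀ = 6×55 − 183 = 147°; Δλ = +2.2231°.
Transverse Mercator on WGS84 with k₀ = 0.9996 gives E = 635969.988 m, N = 3709182.270 m.

E 636000 m, N 3709200 m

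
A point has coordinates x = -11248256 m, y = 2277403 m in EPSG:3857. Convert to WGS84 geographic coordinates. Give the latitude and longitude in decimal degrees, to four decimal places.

lat 20.0369°, lon -101.0448°

R = 6378137 m. λ = x/R = -101.04480284°.
φ = 2·arctan(exp(y/R)) − 90° = 2·arctan(1.42913) − 90° = 20.03690210°.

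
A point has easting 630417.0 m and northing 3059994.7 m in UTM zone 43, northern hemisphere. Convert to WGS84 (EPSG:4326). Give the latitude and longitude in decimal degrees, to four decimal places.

Zone 43N: λ₀ = 75°, k₀ = 0.9996, false easting 500000 m.
Meridian distance M = (N − FN)/k₀ = 3061219.2 m.
Inverse transverse Mercator on WGS84 gives φ = 27.65780038°, λ = 76.32219962°.

lat 27.6578°, lon 76.3222°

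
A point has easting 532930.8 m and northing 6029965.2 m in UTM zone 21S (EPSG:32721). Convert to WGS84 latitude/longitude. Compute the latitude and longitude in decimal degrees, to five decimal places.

Zone 21S: λ₀ = -57°, k₀ = 0.9996, false easting 500000 m, false northing 10000000 m.
Meridian distance M = (N − FN)/k₀ = -3971623.4 m.
Inverse transverse Mercator on WGS84 gives φ = -35.87400007°, λ = -56.63520053°.

lat -35.87400°, lon -56.63520°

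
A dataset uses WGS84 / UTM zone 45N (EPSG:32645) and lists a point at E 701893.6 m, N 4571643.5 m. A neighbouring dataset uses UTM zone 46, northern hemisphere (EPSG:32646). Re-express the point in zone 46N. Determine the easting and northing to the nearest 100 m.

UTM 45N → geographic: φ = 41.27100008°, λ = 89.41040011°.
UTM 46N (λ₀ = 93°) forward: E = 199323.198 m, N = 4575058.523 m.

E 199300 m, N 4575100 m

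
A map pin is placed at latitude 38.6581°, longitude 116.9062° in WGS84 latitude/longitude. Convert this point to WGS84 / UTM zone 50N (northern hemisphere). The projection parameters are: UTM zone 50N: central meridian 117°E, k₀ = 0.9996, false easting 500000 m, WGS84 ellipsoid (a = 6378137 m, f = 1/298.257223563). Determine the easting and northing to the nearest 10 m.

E 491840 m, N 4278840 m

Zone 50 central meridian λ₀ = 6×50 − 183 = 117°; Δλ = -0.0938°.
Transverse Mercator on WGS84 with k₀ = 0.9996 gives E = 491838.749 m, N = 4278840.860 m.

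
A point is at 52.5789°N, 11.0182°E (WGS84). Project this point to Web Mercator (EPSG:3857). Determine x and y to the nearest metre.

Web Mercator is spherical with R = a = 6378137 m.
x = R·λ = 6378137 × 0.192303868 = 1226540.413 m.
y = R·ln tan(π/4 + φ/2) = 6378137 × 1.082680181 = 6905482.523 m.

x 1226540 m, y 6905483 m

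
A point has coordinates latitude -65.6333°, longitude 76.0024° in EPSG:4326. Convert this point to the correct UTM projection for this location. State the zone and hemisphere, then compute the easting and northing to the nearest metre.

Longitude 76.0024° lies in the 6° band [72°, 78°), giving zone 43; latitude is south of the equator, so 43S.
Zone 43 central meridian λ₀ = 6×43 − 183 = 75°; Δλ = +1.0024°.
Transverse Mercator on WGS84 with k₀ = 0.9996 gives E = 546146.257 m, N = 2720594.669 m.

Zone 43S: E 546146 m, N 2720595 m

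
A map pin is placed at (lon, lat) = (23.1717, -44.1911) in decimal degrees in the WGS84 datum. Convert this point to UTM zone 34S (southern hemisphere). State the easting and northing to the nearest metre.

E 673556 m, N 5104608 m

Zone 34 central meridian λ₀ = 6×34 − 183 = 21°; Δλ = +2.1717°.
Transverse Mercator on WGS84 with k₀ = 0.9996 gives E = 673555.528 m, N = 5104608.462 m.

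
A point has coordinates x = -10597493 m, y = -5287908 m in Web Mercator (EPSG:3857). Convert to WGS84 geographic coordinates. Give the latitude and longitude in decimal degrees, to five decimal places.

lat -42.84170°, lon -95.19890°

R = 6378137 m. λ = x/R = -95.19889935°.
φ = 2·arctan(exp(y/R)) − 90° = 2·arctan(0.43646) − 90° = -42.84170047°.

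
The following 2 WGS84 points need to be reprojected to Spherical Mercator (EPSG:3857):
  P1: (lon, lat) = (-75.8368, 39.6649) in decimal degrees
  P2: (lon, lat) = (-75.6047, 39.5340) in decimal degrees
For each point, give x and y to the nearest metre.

Web Mercator: x = R·λ, y = R·ln tan(π/4+φ/2), R = 6378137 m.
P1 (39.6649°, -75.8368°) → (-8442113.959, 4817365.284) m.
P2 (39.5340°, -75.6047°) → (-8416276.706, 4798453.717) m.

P1: x -8442114 m, y 4817365 m; P2: x -8416277 m, y 4798454 m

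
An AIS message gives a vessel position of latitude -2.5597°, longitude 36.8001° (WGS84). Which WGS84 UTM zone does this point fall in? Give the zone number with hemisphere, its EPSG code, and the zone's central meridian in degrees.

UTM zone = ⌊(λ + 180)/6⌋ + 1; 36.8001° ∈ [36°, 42°) → zone 37.
Hemisphere: S (φ < 0).
Central meridian λ₀ = 6×37 − 183 = 39°.
EPSG code: 32737.

Zone 37S (EPSG:32737), central meridian 39°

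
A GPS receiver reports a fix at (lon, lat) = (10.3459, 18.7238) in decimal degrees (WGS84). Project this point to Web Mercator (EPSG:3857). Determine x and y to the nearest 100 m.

Web Mercator is spherical with R = a = 6378137 m.
x = R·λ = 6378137 × 0.180570019 = 1151700.320 m.
y = R·ln tan(π/4 + φ/2) = 6378137 × 0.332768749 = 2122444.673 m.

x 1151700 m, y 2122400 m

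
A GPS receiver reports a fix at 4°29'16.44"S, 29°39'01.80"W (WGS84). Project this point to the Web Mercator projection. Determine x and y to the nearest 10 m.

x -3300680 m, y -500100 m

Web Mercator is spherical with R = a = 6378137 m.
x = R·λ = 6378137 × -0.517498850 = -3300678.562 m.
y = R·ln tan(π/4 + φ/2) = 6378137 × -0.078408850 = -500102.390 m.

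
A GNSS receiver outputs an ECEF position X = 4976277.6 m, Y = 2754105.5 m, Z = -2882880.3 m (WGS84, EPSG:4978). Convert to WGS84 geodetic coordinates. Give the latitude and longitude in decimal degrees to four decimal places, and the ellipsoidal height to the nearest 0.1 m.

lat -27.0347°, lon 28.9622°, h 2726.8 m

λ = atan2(Y, X) = 28.96219977°; p = √(X²+Y²) = 5687568.5 m.
Bowring's method on WGS84 (a = 6378137 m, b = 6356752.314 m) gives φ = -27.03470027°, h = 2726.777 m.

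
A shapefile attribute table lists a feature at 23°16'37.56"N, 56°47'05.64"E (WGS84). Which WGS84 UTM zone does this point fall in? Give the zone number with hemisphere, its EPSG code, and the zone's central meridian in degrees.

UTM zone = ⌊(λ + 180)/6⌋ + 1; 56.7849° ∈ [54°, 60°) → zone 40.
Hemisphere: N (φ ≥ 0).
Central meridian λ₀ = 6×40 − 183 = 57°.
EPSG code: 32640.

Zone 40N (EPSG:32640), central meridian 57°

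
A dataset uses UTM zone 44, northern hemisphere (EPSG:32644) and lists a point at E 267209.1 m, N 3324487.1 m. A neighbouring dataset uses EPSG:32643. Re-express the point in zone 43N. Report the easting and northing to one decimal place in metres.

UTM 44N → geographic: φ = 30.02929976°, λ = 78.58600017°.
UTM 43N (λ₀ = 75°) forward: E = 845873.271 m, N = 3327453.110 m.

E 845873.3 m, N 3327453.1 m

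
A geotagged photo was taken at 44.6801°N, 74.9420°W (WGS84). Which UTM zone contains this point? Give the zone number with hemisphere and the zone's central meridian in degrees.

UTM zone = ⌊(λ + 180)/6⌋ + 1; -74.9420° ∈ [-78°, -72°) → zone 18.
Hemisphere: N (φ ≥ 0).
Central meridian λ₀ = 6×18 − 183 = -75°.

Zone 18N, central meridian -75°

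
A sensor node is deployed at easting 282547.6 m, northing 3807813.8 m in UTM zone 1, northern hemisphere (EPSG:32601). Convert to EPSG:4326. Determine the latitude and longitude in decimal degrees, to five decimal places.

lat 34.38890°, lon -179.36530°

Zone 1N: λ₀ = -177°, k₀ = 0.9996, false easting 500000 m.
Meridian distance M = (N − FN)/k₀ = 3809337.5 m.
Inverse transverse Mercator on WGS84 gives φ = 34.38890016°, λ = -179.36529989°.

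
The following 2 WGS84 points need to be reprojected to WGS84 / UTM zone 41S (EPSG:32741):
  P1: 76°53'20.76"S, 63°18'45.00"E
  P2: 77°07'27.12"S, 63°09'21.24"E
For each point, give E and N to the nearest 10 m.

P1: E 507910 m, N 1465580 m; P2: E 503880 m, N 1439360 m

UTM zone 41S: λ₀ = 63°, k₀ = 0.9996.
P1 (-76.8891°, 63.3125°) → (507913.014, 1465581.342) m.
P2 (-77.1242°, 63.1559°) → (503878.100, 1439361.874) m.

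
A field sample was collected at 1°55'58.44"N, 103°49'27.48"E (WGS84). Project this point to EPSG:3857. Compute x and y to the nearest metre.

x 11557668 m, y 215210 m

Web Mercator is spherical with R = a = 6378137 m.
x = R·λ = 6378137 × 1.812075879 = 11557668.208 m.
y = R·ln tan(π/4 + φ/2) = 6378137 × 0.033741870 = 215210.269 m.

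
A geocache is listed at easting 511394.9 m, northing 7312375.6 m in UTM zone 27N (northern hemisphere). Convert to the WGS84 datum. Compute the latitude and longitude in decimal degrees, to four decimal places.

lat 65.9322°, lon -20.7496°

Zone 27N: λ₀ = -21°, k₀ = 0.9996, false easting 500000 m.
Meridian distance M = (N − FN)/k₀ = 7315301.7 m.
Inverse transverse Mercator on WGS84 gives φ = 65.93219971°, λ = -20.74960080°.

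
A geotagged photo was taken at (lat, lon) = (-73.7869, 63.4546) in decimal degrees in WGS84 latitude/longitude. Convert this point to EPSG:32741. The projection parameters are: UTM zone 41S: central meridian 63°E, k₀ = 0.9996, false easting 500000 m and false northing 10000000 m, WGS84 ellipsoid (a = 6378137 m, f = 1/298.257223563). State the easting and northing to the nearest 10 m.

Zone 41 central meridian λ₀ = 6×41 − 183 = 63°; Δλ = +0.4546°.
Transverse Mercator on WGS84 with k₀ = 0.9996 gives E = 514167.706 m, N = 1811681.903 m.

E 514170 m, N 1811680 m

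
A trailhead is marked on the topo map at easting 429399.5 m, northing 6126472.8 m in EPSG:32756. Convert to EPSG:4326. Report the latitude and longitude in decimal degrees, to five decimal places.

Zone 56S: λ₀ = 153°, k₀ = 0.9996, false easting 500000 m, false northing 10000000 m.
Meridian distance M = (N − FN)/k₀ = -3875077.2 m.
Inverse transverse Mercator on WGS84 gives φ = -35.00189997°, λ = 152.22630014°.

lat -35.00190°, lon 152.22630°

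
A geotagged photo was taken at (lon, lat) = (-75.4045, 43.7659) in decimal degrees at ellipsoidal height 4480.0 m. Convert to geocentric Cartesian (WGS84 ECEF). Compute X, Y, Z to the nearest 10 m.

WGS84: a = 6378137 m, e² = 0.006694380; N(φ) = a/√(1−e²sin²φ) = 6388376.330 m.
X = (N+h)·cosφ·cosλ = 1163388.315 m; Y = (N+h)·cosφ·sinλ = -4467755.016 m; Z = (N(1−e²)+h)·sinφ = 4392442.996 m.

X 1163390 m, Y -4467760 m, Z 4392440 m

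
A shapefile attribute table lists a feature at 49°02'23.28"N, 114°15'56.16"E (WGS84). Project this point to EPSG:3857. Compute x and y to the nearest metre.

Web Mercator is spherical with R = a = 6378137 m.
x = R·λ = 6378137 × 1.994310942 = 12719988.407 m.
y = R·ln tan(π/4 + φ/2) = 6378137 × 0.984867105 = 6281617.321 m.

x 12719988 m, y 6281617 m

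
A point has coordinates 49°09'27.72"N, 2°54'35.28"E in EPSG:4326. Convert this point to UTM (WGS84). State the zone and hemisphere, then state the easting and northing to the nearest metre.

Zone 31N: E 493423 m, N 5444991 m

Longitude 2.9098° lies in the 6° band [0°, 6°), giving zone 31; latitude is north of the equator, so 31N.
Zone 31 central meridian λ₀ = 6×31 − 183 = 3°; Δλ = -0.0902°.
Transverse Mercator on WGS84 with k₀ = 0.9996 gives E = 493423.399 m, N = 5444990.699 m.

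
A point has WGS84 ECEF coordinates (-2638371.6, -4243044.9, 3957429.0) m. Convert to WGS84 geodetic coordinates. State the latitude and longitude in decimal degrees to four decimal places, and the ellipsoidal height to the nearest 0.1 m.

lat 38.5683°, lon -121.8738°, h 3960.0 m

λ = atan2(Y, X) = -121.87379958°; p = √(X²+Y²) = 4996442.2 m.
Bowring's method on WGS84 (a = 6378137 m, b = 6356752.314 m) gives φ = 38.56830038°, h = 3959.993 m.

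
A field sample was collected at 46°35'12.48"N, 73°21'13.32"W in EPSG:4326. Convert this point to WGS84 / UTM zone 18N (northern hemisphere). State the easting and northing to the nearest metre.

Zone 18 central meridian λ₀ = 6×18 − 183 = -75°; Δλ = +1.6463°.
Transverse Mercator on WGS84 with k₀ = 0.9996 gives E = 626121.601 m, N = 5160564.764 m.

E 626122 m, N 5160565 m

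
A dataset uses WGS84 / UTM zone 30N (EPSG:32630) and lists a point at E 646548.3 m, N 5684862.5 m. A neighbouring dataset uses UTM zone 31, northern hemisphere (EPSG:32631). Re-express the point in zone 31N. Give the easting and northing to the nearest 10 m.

UTM 30N → geographic: φ = 51.29619959°, λ = -0.89799942°.
UTM 31N (λ₀ = 3°) forward: E = 228269.781 m, N = 5689982.591 m.

E 228270 m, N 5689980 m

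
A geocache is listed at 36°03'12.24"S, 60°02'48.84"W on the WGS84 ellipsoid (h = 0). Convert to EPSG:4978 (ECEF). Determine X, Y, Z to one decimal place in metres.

WGS84: a = 6378137 m, e² = 0.006694380; N(φ) = a/√(1−e²sin²φ) = 6385544.656 m.
X = (N+h)·cosφ·cosλ = 2577596.353 m; Y = (N+h)·cosφ·sinλ = -4472979.493 m; Z = (N(1−e²)+h)·sinφ = -3732983.670 m.

X 2577596.4 m, Y -4472979.5 m, Z -3732983.7 m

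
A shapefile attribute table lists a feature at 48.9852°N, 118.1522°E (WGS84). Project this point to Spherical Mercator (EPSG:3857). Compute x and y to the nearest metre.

x 13152643 m, y 6272351 m

Web Mercator is spherical with R = a = 6378137 m.
x = R·λ = 6378137 × 2.062144908 = 13152642.740 m.
y = R·ln tan(π/4 + φ/2) = 6378137 × 0.983414203 = 6272350.517 m.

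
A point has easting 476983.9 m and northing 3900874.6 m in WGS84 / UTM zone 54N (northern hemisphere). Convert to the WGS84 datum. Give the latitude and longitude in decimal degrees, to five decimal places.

lat 35.25070°, lon 140.74700°

Zone 54N: λ₀ = 141°, k₀ = 0.9996, false easting 500000 m.
Meridian distance M = (N − FN)/k₀ = 3902435.6 m.
Inverse transverse Mercator on WGS84 gives φ = 35.25069958°, λ = 140.74699954°.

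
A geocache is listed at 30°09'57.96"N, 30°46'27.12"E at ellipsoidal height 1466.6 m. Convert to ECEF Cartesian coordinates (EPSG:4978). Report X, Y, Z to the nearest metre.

X 4742984 m, Y 2824492 m, Z 3187043 m

WGS84: a = 6378137 m, e² = 0.006694380; N(φ) = a/√(1−e²sin²φ) = 6383534.741 m.
X = (N+h)·cosφ·cosλ = 4742984.453 m; Y = (N+h)·cosφ·sinλ = 2824492.267 m; Z = (N(1−e²)+h)·sinφ = 3187043.320 m.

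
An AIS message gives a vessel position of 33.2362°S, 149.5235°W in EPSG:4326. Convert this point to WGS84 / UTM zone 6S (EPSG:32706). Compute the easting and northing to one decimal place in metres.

E 264864.7 m, N 6319688.2 m

Zone 6 central meridian λ₀ = 6×6 − 183 = -147°; Δλ = -2.5235°.
Transverse Mercator on WGS84 with k₀ = 0.9996 gives E = 264864.687 m, N = 6319688.231 m.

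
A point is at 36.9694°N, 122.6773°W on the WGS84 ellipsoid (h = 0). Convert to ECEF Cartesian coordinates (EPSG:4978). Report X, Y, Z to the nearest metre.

WGS84: a = 6378137 m, e² = 0.006694380; N(φ) = a/√(1−e²sin²φ) = 6385872.240 m.
X = (N+h)·cosφ·cosλ = -2754624.394 m; Y = (N+h)·cosφ·sinλ = -4294510.080 m; Z = (N(1−e²)+h)·sinφ = 3814680.523 m.

X -2754624 m, Y -4294510 m, Z 3814681 m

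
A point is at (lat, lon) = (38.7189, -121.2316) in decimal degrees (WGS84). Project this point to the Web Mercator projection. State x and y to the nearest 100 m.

x -13495400 m, y 4681500 m

Web Mercator is spherical with R = a = 6378137 m.
x = R·λ = 6378137 × -2.115890577 = -13495439.980 m.
y = R·ln tan(π/4 + φ/2) = 6378137 × 0.733989568 = 4681486.022 m.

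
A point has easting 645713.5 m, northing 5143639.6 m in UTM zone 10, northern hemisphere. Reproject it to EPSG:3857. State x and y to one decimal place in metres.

Unproject from UTM 10N (λ₀ = -123°) → φ = 46.43060000°, λ = -121.10339950°.
Web Mercator (R = 6378137 m): x = -13481168.766 m, y = 5849623.737 m.

x -13481168.8 m, y 5849623.7 m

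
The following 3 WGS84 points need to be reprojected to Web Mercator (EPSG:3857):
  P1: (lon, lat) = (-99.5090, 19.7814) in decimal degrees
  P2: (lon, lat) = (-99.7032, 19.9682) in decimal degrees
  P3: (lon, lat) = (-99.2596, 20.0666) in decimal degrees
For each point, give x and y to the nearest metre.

Web Mercator: x = R·λ, y = R·ln tan(π/4+φ/2), R = 6378137 m.
P1 (19.7814°, -99.5090°) → (-11077291.209, 2247152.657) m.
P2 (19.9682°, -99.7032°) → (-11098909.454, 2269264.161) m.
P3 (20.0666°, -99.2596°) → (-11049528.128, 2280922.282) m.

P1: x -11077291 m, y 2247153 m; P2: x -11098909 m, y 2269264 m; P3: x -11049528 m, y 2280922 m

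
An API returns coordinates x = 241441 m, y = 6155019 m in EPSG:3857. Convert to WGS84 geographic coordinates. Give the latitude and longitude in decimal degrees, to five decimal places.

R = 6378137 m. λ = x/R = 2.16890141°.
φ = 2·arctan(exp(y/R)) − 90° = 2·arctan(2.62484) − 90° = 48.28869806°.

lat 48.28870°, lon 2.16890°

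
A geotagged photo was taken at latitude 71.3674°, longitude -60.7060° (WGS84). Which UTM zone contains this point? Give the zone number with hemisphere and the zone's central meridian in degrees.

UTM zone = ⌊(λ + 180)/6⌋ + 1; -60.7060° ∈ [-66°, -60°) → zone 20.
Hemisphere: N (φ ≥ 0).
Central meridian λ₀ = 6×20 − 183 = -63°.

Zone 20N, central meridian -63°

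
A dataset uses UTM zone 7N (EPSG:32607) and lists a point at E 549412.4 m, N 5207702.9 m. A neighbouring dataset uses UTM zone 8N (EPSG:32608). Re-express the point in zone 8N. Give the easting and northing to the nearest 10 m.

E 93480 m, N 5221400 m

UTM 7N → geographic: φ = 47.02100007°, λ = -140.34979980°.
UTM 8N (λ₀ = -135°) forward: E = 93479.370 m, N = 5221402.289 m.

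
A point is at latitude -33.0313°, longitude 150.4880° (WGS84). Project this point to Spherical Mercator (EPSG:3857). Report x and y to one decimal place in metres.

x 16752247.5 m, y -3899459.3 m

Web Mercator is spherical with R = a = 6378137 m.
x = R·λ = 6378137 × 2.626511085 = 16752247.530 m.
y = R·ln tan(π/4 + φ/2) = 6378137 × -0.611379036 = -3899459.252 m.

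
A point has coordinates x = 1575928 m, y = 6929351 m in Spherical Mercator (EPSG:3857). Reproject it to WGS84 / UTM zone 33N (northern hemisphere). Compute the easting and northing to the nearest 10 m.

Web Mercator inverse (R = 6378137 m) → φ = 52.70899917°, λ = 14.15680209°.
UTM 33N forward: E = 443033.491 m, N = 5840233.376 m.

E 443030 m, N 5840230 m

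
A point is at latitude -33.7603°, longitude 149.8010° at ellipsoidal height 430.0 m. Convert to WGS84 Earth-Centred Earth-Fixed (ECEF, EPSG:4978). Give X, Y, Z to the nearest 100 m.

X -4588000 m, Y 2670200 m, Z -3524600 m

WGS84: a = 6378137 m, e² = 0.006694380; N(φ) = a/√(1−e²sin²φ) = 6384740.282 m.
X = (N+h)·cosφ·cosλ = -4587995.164 m; Y = (N+h)·cosφ·sinλ = 2670169.751 m; Z = (N(1−e²)+h)·sinφ = -3524612.387 m.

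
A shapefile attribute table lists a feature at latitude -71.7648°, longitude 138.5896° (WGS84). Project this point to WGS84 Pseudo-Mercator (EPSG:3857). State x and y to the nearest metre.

x 15427724 m, y -11668987 m

Web Mercator is spherical with R = a = 6378137 m.
x = R·λ = 6378137 × 2.418844829 = 15427723.701 m.
y = R·ln tan(π/4 + φ/2) = 6378137 × -1.829529107 = -11668987.293 m.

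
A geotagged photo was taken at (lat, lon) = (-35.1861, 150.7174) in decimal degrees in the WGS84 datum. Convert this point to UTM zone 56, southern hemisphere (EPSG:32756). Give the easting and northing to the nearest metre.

Zone 56 central meridian λ₀ = 6×56 − 183 = 153°; Δλ = -2.2826°.
Transverse Mercator on WGS84 with k₀ = 0.9996 gives E = 292163.037 m, N = 6103932.485 m.

E 292163 m, N 6103932 m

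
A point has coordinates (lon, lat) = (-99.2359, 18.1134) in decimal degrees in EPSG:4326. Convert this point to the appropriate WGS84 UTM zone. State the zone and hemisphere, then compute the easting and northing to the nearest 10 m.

Zone 14N: E 475040 m, N 2002750 m

Longitude -99.2359° lies in the 6° band [-102°, -96°), giving zone 14; latitude is north of the equator, so 14N.
Zone 14 central meridian λ₀ = 6×14 − 183 = -99°; Δλ = -0.2359°.
Transverse Mercator on WGS84 with k₀ = 0.9996 gives E = 475042.962 m, N = 2002747.724 m.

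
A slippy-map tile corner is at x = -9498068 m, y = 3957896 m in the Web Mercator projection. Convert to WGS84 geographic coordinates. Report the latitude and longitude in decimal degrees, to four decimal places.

lat 33.4703°, lon -85.3226°

R = 6378137 m. λ = x/R = -85.32259654°.
φ = 2·arctan(exp(y/R)) − 90° = 2·arctan(1.85993) − 90° = 33.47029926°.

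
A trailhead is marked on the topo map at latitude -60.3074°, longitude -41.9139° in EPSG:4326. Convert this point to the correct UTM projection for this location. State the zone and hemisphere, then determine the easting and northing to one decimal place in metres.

Zone 24S: E 339014.9 m, N 3310796.3 m

Longitude -41.9139° lies in the 6° band [-42°, -36°), giving zone 24; latitude is south of the equator, so 24S.
Zone 24 central meridian λ₀ = 6×24 − 183 = -39°; Δλ = -2.9139°.
Transverse Mercator on WGS84 with k₀ = 0.9996 gives E = 339014.927 m, N = 3310796.316 m.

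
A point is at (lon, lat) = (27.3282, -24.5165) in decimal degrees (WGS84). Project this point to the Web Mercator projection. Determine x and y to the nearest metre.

Web Mercator is spherical with R = a = 6378137 m.
x = R·λ = 6378137 × 0.476967069 = 3042161.308 m.
y = R·ln tan(π/4 + φ/2) = 6378137 × -0.441582453 = -2816473.381 m.

x 3042161 m, y -2816473 m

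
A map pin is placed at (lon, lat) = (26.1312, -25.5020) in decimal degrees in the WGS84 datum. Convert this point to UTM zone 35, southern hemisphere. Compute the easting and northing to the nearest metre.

E 412687 m, N 7179180 m

Zone 35 central meridian λ₀ = 6×35 − 183 = 27°; Δλ = -0.8688°.
Transverse Mercator on WGS84 with k₀ = 0.9996 gives E = 412687.090 m, N = 7179179.597 m.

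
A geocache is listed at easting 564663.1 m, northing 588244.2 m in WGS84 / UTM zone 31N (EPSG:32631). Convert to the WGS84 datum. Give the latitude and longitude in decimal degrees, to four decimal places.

lat 5.3216°, lon 3.5836°

Zone 31N: λ₀ = 3°, k₀ = 0.9996, false easting 500000 m.
Meridian distance M = (N − FN)/k₀ = 588479.6 m.
Inverse transverse Mercator on WGS84 gives φ = 5.32160006°, λ = 3.58359971°.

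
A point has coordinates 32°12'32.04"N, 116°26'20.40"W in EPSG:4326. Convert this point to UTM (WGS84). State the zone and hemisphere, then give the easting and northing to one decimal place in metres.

Zone 11N: E 552869.3 m, N 3563729.0 m

Longitude -116.4390° lies in the 6° band [-120°, -114°), giving zone 11; latitude is north of the equator, so 11N.
Zone 11 central meridian λ₀ = 6×11 − 183 = -117°; Δλ = +0.5610°.
Transverse Mercator on WGS84 with k₀ = 0.9996 gives E = 552869.322 m, N = 3563729.025 m.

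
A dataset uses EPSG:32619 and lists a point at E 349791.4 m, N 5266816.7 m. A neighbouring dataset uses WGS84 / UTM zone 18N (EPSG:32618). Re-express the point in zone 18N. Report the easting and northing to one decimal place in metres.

E 801326.8 m, N 5272659.8 m

UTM 19N → geographic: φ = 47.53740023°, λ = -70.99589947°.
UTM 18N (λ₀ = -75°) forward: E = 801326.774 m, N = 5272659.828 m.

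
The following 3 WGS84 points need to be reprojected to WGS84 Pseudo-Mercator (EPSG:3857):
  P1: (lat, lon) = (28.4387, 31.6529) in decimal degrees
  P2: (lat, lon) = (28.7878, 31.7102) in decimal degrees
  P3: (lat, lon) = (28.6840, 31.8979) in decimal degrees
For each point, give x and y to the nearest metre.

P1: x 3523585 m, y 3304397 m; P2: x 3529963 m, y 3348665 m; P3: x 3550858 m, y 3335487 m

Web Mercator: x = R·λ, y = R·ln tan(π/4+φ/2), R = 6378137 m.
P1 (28.4387°, 31.6529°) → (3523584.710, 3304397.261) m.
P2 (28.7878°, 31.7102°) → (3529963.317, 3348665.353) m.
P3 (28.6840°, 31.8979°) → (3550857.985, 3335487.466) m.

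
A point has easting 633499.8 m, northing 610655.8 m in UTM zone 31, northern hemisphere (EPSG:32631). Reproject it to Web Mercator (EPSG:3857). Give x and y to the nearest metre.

Unproject from UTM 31N (λ₀ = 3°) → φ = 5.52340025°, λ = 4.20520016°.
Web Mercator (R = 6378137 m): x = 468120.740 m, y = 615816.667 m.

x 468121 m, y 615817 m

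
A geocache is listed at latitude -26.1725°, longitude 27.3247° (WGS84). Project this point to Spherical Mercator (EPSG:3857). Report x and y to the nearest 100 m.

x 3041800 m, y -3020500 m

Web Mercator is spherical with R = a = 6378137 m.
x = R·λ = 6378137 × 0.476905982 = 3041771.690 m.
y = R·ln tan(π/4 + φ/2) = 6378137 × -0.473564858 = -3020461.541 m.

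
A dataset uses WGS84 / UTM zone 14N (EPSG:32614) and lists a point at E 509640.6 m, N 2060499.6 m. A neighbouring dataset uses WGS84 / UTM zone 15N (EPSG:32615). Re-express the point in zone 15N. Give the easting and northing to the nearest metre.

E -124108 m, N 2070806 m

UTM 14N → geographic: φ = 18.63550020°, λ = -98.90859996°.
UTM 15N (λ₀ = -93°) forward: E = -124107.510 m, N = 2070806.186 m.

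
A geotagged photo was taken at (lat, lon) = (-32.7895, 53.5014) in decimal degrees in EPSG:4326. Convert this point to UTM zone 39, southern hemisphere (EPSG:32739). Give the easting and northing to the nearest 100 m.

E 734300 m, N 6369300 m

Zone 39 central meridian λ₀ = 6×39 − 183 = 51°; Δλ = +2.5014°.
Transverse Mercator on WGS84 with k₀ = 0.9996 gives E = 734254.666 m, N = 6369278.400 m.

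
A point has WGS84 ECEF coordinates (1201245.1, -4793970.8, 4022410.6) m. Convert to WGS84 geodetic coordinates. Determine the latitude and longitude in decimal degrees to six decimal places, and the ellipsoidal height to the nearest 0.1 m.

lat 39.330400°, lon -75.932800°, h 2609.9 m

λ = atan2(Y, X) = -75.93280008°; p = √(X²+Y²) = 4942180.3 m.
Bowring's method on WGS84 (a = 6378137 m, b = 6356752.314 m) gives φ = 39.33039981°, h = 2609.947 m.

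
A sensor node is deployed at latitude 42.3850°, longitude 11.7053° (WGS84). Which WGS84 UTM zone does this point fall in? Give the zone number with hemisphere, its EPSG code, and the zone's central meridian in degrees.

UTM zone = ⌊(λ + 180)/6⌋ + 1; 11.7053° ∈ [6°, 12°) → zone 32.
Hemisphere: N (φ ≥ 0).
Central meridian λ₀ = 6×32 − 183 = 9°.
EPSG code: 32632.

Zone 32N (EPSG:32632), central meridian 9°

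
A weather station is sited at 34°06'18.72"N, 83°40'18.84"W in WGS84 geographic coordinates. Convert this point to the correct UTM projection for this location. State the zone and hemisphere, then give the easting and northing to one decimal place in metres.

Zone 17N: E 253527.0 m, N 3777044.2 m

Longitude -83.6719° lies in the 6° band [-84°, -78°), giving zone 17; latitude is north of the equator, so 17N.
Zone 17 central meridian λ₀ = 6×17 − 183 = -81°; Δλ = -2.6719°.
Transverse Mercator on WGS84 with k₀ = 0.9996 gives E = 253526.992 m, N = 3777044.236 m.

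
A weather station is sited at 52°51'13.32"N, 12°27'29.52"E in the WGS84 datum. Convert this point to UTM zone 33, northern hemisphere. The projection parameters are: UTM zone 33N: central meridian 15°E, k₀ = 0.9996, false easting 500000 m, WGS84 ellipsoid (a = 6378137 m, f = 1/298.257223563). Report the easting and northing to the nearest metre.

Zone 33 central meridian λ₀ = 6×33 − 183 = 15°; Δλ = -2.5418°.
Transverse Mercator on WGS84 with k₀ = 0.9996 gives E = 328857.979 m, N = 5859022.833 m.

E 328858 m, N 5859023 m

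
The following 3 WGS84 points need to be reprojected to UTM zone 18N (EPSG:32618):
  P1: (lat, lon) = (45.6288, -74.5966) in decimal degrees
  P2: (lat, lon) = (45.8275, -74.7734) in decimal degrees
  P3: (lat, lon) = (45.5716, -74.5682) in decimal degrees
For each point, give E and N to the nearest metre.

UTM zone 18N: λ₀ = -75°, k₀ = 0.9996.
P1 (45.6288°, -74.5966°) → (531444.408, 5052885.100) m.
P2 (45.8275°, -74.7734°) → (517600.607, 5074906.813) m.
P3 (45.5716°, -74.5682°) → (533692.362, 5046541.771) m.

P1: E 531444 m, N 5052885 m; P2: E 517601 m, N 5074907 m; P3: E 533692 m, N 5046542 m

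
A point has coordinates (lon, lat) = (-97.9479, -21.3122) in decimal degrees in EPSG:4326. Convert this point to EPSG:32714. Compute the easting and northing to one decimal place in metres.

Zone 14 central meridian λ₀ = 6×14 − 183 = -99°; Δλ = +1.0521°.
Transverse Mercator on WGS84 with k₀ = 0.9996 gives E = 609119.059 m, N = 7642935.544 m.

E 609119.1 m, N 7642935.5 m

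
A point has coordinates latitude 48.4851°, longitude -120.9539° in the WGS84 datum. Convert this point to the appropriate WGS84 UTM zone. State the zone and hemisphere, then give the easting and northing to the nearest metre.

Zone 10N: E 651190 m, N 5372241 m

Longitude -120.9539° lies in the 6° band [-126°, -120°), giving zone 10; latitude is north of the equator, so 10N.
Zone 10 central meridian λ₀ = 6×10 − 183 = -123°; Δλ = +2.0461°.
Transverse Mercator on WGS84 with k₀ = 0.9996 gives E = 651189.620 m, N = 5372241.167 m.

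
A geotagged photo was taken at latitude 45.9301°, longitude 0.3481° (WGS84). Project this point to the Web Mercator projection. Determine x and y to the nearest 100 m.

x 38800 m, y 5769200 m

Web Mercator is spherical with R = a = 6378137 m.
x = R·λ = 6378137 × 0.006075491 = 38750.315 m.
y = R·ln tan(π/4 + φ/2) = 6378137 × 0.904520358 = 5769154.763 m.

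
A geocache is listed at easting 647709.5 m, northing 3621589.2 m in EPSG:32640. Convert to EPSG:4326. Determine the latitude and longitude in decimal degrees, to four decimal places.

lat 32.7222°, lon 58.5762°

Zone 40N: λ₀ = 57°, k₀ = 0.9996, false easting 500000 m.
Meridian distance M = (N − FN)/k₀ = 3623038.4 m.
Inverse transverse Mercator on WGS84 gives φ = 32.72220044°, λ = 58.57619963°.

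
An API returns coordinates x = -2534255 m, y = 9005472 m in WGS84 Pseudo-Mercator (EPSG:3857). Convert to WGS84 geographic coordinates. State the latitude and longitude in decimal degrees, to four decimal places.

R = 6378137 m. λ = x/R = -22.76560000°.
φ = 2·arctan(exp(y/R)) − 90° = 2·arctan(4.10386) − 90° = 62.61089914°.

lat 62.6109°, lon -22.7656°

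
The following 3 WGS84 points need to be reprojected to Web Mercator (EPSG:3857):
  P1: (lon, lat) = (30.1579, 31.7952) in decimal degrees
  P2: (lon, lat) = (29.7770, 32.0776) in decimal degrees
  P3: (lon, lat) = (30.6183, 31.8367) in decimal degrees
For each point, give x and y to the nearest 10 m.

P1: x 3357160 m, y 3736460 m; P2: x 3314760 m, y 3773500 m; P3: x 3408410 m, y 3741890 m

Web Mercator: x = R·λ, y = R·ln tan(π/4+φ/2), R = 6378137 m.
P1 (31.7952°, 30.1579°) → (3357162.071, 3736457.365) m.
P2 (32.0776°, 29.7770°) → (3314760.477, 3773501.149) m.
P3 (31.8367°, 30.6183°) → (3408413.565, 3741894.001) m.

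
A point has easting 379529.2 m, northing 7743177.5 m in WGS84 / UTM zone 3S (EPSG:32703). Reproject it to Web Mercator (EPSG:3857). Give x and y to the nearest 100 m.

Unproject from UTM 3S (λ₀ = -165°) → φ = -20.40589996°, λ = -166.15459987°.
Web Mercator (R = 6378137 m): x = -18496245.450 m, y = -2321177.851 m.

x -18496200 m, y -2321200 m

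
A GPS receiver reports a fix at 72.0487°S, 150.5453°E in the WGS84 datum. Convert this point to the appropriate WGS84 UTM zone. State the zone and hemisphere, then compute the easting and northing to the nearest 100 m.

Longitude 150.5453° lies in the 6° band [150°, 156°), giving zone 56; latitude is south of the equator, so 56S.
Zone 56 central meridian λ₀ = 6×56 − 183 = 153°; Δλ = -2.4547°.
Transverse Mercator on WGS84 with k₀ = 0.9996 gives E = 415578.618 m, N = 2003914.714 m.

Zone 56S: E 415600 m, N 2003900 m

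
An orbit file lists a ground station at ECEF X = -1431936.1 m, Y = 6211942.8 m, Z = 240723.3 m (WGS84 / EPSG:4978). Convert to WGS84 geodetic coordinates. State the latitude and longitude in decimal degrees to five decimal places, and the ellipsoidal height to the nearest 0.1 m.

lat 2.17710°, lon 102.98070°, h 1284.0 m

λ = atan2(Y, X) = 102.98069952°; p = √(X²+Y²) = 6374847.0 m.
Bowring's method on WGS84 (a = 6378137 m, b = 6356752.314 m) gives φ = 2.17710025°, h = 1284.017 m.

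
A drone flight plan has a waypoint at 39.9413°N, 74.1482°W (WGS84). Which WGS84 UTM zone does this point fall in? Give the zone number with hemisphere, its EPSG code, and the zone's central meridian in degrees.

UTM zone = ⌊(λ + 180)/6⌋ + 1; -74.1482° ∈ [-78°, -72°) → zone 18.
Hemisphere: N (φ ≥ 0).
Central meridian λ₀ = 6×18 − 183 = -75°.
EPSG code: 32618.

Zone 18N (EPSG:32618), central meridian -75°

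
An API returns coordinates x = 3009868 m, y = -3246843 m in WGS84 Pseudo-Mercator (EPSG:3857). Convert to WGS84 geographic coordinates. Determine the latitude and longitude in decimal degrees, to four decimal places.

R = 6378137 m. λ = x/R = 27.03810428°.
φ = 2·arctan(exp(y/R)) − 90° = 2·arctan(0.60106) − 90° = -27.98309799°.

lat -27.9831°, lon 27.0381°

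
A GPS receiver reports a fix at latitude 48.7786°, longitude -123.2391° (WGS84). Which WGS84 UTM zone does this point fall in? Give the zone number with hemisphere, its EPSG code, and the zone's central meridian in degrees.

Zone 10N (EPSG:32610), central meridian -123°

UTM zone = ⌊(λ + 180)/6⌋ + 1; -123.2391° ∈ [-126°, -120°) → zone 10.
Hemisphere: N (φ ≥ 0).
Central meridian λ₀ = 6×10 − 183 = -123°.
EPSG code: 32610.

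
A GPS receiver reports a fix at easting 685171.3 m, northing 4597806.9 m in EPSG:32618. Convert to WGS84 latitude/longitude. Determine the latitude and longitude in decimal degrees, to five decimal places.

Zone 18N: λ₀ = -75°, k₀ = 0.9996, false easting 500000 m.
Meridian distance M = (N − FN)/k₀ = 4599646.8 m.
Inverse transverse Mercator on WGS84 gives φ = 41.51049978°, λ = -72.78110045°.

lat 41.51050°, lon -72.78110°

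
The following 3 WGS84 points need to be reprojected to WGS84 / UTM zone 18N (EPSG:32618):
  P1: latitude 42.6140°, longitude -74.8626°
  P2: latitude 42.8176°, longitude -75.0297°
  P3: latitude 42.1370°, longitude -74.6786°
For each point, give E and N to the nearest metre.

P1: E 511269 m, N 4717961 m; P2: E 497572 m, N 4740560 m; P3: E 526560 m, N 4665037 m

UTM zone 18N: λ₀ = -75°, k₀ = 0.9996.
P1 (42.6140°, -74.8626°) → (511269.097, 4717960.751) m.
P2 (42.8176°, -75.0297°) → (497572.054, 4740560.338) m.
P3 (42.1370°, -74.6786°) → (526560.427, 4665037.340) m.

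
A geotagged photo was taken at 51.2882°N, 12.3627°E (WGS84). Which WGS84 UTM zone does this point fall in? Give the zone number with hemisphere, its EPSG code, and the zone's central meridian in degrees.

Zone 33N (EPSG:32633), central meridian 15°

UTM zone = ⌊(λ + 180)/6⌋ + 1; 12.3627° ∈ [12°, 18°) → zone 33.
Hemisphere: N (φ ≥ 0).
Central meridian λ₀ = 6×33 − 183 = 15°.
EPSG code: 32633.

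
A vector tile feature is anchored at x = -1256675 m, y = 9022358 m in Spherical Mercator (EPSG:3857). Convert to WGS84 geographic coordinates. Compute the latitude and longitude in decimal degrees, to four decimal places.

R = 6378137 m. λ = x/R = -11.28890360°.
φ = 2·arctan(exp(y/R)) − 90° = 2·arctan(4.11474) − 90° = 62.68059903°.

lat 62.6806°, lon -11.2889°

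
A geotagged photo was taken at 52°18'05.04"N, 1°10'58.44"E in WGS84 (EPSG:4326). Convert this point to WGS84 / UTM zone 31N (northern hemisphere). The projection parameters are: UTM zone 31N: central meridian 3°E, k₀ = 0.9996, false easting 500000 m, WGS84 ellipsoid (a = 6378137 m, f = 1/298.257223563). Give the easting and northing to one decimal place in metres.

Zone 31 central meridian λ₀ = 6×31 − 183 = 3°; Δλ = -1.8171°.
Transverse Mercator on WGS84 with k₀ = 0.9996 gives E = 376099.826 m, N = 5796116.422 m.

E 376099.8 m, N 5796116.4 m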